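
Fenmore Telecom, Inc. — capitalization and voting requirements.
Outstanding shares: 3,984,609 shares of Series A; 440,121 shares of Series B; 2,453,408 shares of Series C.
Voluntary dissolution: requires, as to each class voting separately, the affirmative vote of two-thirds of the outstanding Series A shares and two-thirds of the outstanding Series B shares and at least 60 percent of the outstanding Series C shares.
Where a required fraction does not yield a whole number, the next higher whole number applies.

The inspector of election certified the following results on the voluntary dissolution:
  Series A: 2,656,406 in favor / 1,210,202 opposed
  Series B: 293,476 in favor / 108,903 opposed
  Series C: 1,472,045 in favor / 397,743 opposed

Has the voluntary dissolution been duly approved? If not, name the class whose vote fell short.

Series A: 2/3 of 3984609 = 2656406; 2,656,406 required, 2,656,406 in favor — approved.
Series B: 2/3 of 440121 = 293414; 293,414 required, 293,476 in favor — approved.
Series C: 3/5 of 2453408 = 1472044.80, rounded up to 1472045; 1,472,045 required, 1,472,045 in favor — approved.

Approved — every class gave the required vote.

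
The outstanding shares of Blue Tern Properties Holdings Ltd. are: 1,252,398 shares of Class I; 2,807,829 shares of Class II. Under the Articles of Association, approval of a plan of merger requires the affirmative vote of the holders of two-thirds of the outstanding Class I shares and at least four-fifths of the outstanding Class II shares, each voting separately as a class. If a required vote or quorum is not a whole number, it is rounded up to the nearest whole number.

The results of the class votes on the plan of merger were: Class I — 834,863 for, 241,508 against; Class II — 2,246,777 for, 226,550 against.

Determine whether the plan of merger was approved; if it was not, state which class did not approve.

Not approved — the Class I shares did not give the required vote.

Class I: 2/3 of 1252398 = 834932; 834,932 required, 834,863 in favor — not approved.
Class II: 4/5 of 2807829 = 2246263.20, rounded up to 2246264; 2,246,264 required, 2,246,777 in favor — approved.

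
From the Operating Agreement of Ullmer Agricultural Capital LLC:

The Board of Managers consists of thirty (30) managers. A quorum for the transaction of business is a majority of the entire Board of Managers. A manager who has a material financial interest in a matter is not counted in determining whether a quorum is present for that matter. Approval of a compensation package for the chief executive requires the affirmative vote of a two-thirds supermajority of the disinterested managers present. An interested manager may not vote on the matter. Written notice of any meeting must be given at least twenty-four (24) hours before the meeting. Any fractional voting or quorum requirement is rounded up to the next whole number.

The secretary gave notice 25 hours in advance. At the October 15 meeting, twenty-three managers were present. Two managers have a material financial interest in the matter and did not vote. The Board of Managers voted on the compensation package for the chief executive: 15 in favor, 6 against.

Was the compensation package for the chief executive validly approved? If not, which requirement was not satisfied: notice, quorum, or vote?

Notice: 25 hours given; 24 required (25 ≥ 24). Satisfied.
Quorum: 23 present, but the 2 interested managers do not count, leaving 21. Quorum is 16. Satisfied.
Vote: the compensation package for the chief executive requires two-thirds of the disinterested managers present (23 − 2 = 21). 2/3 of 21 = 14, so 14 affirmative votes are needed; 15 voted in favor. Satisfied.

Valid — all requirements satisfied.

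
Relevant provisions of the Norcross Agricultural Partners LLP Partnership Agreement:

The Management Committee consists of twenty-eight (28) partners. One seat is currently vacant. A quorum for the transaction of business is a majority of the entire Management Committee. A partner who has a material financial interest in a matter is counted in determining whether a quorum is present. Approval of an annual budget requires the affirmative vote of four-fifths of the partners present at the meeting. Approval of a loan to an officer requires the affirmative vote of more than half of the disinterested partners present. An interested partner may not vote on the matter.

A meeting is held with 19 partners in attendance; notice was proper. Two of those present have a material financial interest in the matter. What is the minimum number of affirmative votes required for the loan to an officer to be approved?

The loan to an officer requires a majority of the disinterested partners present (19 − 2 = 17).
A majority of 17 is 9.

9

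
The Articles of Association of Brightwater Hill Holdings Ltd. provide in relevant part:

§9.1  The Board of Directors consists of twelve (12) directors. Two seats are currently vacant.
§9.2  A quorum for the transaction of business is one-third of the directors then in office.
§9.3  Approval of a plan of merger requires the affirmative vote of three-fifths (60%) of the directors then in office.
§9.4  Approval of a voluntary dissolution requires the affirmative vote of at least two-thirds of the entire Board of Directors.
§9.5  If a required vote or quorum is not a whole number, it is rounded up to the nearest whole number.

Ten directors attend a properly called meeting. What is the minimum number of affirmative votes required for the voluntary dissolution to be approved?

The voluntary dissolution requires two-thirds of the entire Board of Directors (12).
2/3 of 12 = 8.

8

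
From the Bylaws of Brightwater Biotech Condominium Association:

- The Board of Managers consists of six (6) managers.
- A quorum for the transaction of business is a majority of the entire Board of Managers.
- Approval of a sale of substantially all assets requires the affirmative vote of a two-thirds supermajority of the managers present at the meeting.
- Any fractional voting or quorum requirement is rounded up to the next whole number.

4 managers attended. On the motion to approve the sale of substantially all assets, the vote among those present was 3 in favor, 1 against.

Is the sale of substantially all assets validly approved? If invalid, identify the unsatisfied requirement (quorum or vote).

Quorum: 4 present; quorum is 4. Satisfied.
Vote: the sale of substantially all assets requires two-thirds of the managers present (4). 2/3 of 4 = 2.67, rounded up to 3, so 3 affirmative votes are needed; 3 voted in favor. Satisfied.

Valid — all requirements satisfied.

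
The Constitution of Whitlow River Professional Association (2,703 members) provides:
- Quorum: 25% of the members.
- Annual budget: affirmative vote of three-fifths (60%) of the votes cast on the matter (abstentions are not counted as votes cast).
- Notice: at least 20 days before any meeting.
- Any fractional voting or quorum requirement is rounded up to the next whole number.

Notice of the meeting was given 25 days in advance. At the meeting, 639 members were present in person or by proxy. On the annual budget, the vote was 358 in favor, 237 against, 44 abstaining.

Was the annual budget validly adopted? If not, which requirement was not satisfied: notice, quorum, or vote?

Invalid — quorum requirement not satisfied.

Notice: 25 days given; 20 required. Satisfied.
Quorum: 25% of 2,703 = 675.75, rounded up to 676; 639 present. Not satisfied.
Vote: requires three-fifths of the votes cast (639 − 44 abstaining = 595); 3/5 of 595 = 357, so 357 needed; 358 in favor. Satisfied.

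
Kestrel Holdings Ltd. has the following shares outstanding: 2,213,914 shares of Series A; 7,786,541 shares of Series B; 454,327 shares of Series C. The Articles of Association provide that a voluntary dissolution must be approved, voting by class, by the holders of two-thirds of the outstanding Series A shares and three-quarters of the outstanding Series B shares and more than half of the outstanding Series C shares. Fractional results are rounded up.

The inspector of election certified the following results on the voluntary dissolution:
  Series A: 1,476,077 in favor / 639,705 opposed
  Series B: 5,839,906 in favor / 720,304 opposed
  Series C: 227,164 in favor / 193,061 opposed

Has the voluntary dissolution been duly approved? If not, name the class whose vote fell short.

Approved — every class gave the required vote.

Series A: 2/3 of 2213914 = 1475942.67, rounded up to 1475943; 1,475,943 required, 1,476,077 in favor — approved.
Series B: 3/4 of 7786541 = 5839905.75, rounded up to 5839906; 5,839,906 required, 5,839,906 in favor — approved.
Series C: a majority of 454327 is 227164; 227,164 required, 227,164 in favor — approved.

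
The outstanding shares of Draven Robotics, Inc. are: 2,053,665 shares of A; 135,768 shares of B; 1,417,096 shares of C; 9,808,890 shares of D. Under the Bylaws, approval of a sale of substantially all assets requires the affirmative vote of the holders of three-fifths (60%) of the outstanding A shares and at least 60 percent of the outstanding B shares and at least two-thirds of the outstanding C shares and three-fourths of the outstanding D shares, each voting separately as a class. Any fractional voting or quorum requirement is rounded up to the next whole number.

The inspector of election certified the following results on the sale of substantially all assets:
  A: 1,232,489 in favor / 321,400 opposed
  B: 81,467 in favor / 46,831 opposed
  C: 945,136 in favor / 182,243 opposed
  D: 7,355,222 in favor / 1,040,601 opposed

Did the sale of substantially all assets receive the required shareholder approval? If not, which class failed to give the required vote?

A: 3/5 of 2053665 = 1232199; 1,232,199 required, 1,232,489 in favor — approved.
B: 3/5 of 135768 = 81460.80, rounded up to 81461; 81,461 required, 81,467 in favor — approved.
C: 2/3 of 1417096 = 944730.67, rounded up to 944731; 944,731 required, 945,136 in favor — approved.
D: 3/4 of 9808890 = 7356667.50, rounded up to 7356668; 7,356,668 required, 7,355,222 in favor — not approved.

Not approved — the D shares did not give the required vote.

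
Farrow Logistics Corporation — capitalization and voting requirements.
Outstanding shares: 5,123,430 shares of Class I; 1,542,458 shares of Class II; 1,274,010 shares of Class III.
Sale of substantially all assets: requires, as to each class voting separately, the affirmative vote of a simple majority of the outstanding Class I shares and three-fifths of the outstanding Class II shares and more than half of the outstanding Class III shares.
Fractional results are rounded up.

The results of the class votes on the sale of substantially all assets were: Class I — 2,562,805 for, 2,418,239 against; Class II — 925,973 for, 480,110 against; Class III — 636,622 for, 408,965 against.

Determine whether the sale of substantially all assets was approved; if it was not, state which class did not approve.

Not approved — the Class III shares did not give the required vote.

Class I: a majority of 5123430 is 2561716; 2,561,716 required, 2,562,805 in favor — approved.
Class II: 3/5 of 1542458 = 925474.80, rounded up to 925475; 925,475 required, 925,973 in favor — approved.
Class III: a majority of 1274010 is 637006; 637,006 required, 636,622 in favor — not approved.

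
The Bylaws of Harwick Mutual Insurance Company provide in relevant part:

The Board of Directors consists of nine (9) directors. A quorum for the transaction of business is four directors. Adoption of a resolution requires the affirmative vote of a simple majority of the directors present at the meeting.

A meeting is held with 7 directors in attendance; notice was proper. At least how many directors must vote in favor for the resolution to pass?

4

The resolution requires a majority of the directors present (7).
A majority of 7 is 4.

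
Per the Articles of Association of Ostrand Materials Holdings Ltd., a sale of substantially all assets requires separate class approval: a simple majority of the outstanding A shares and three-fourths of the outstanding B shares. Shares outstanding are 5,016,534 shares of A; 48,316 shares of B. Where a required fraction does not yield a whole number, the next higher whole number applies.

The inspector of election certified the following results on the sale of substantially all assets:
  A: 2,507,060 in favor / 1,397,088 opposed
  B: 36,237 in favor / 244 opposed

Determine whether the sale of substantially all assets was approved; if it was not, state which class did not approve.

A: a majority of 5016534 is 2508268; 2,508,268 required, 2,507,060 in favor — not approved.
B: 3/4 of 48316 = 36237; 36,237 required, 36,237 in favor — approved.

Not approved — the A shares did not give the required vote.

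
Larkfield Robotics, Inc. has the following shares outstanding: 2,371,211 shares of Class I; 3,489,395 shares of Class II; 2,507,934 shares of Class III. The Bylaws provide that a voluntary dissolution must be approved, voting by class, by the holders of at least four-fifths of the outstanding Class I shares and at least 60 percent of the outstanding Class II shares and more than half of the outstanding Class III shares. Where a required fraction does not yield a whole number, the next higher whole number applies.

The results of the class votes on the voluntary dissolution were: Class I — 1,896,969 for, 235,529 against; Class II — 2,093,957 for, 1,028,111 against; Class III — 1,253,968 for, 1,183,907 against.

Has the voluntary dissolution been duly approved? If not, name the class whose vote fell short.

Approved — every class gave the required vote.

Class I: 4/5 of 2371211 = 1896968.80, rounded up to 1896969; 1,896,969 required, 1,896,969 in favor — approved.
Class II: 3/5 of 3489395 = 2093637; 2,093,637 required, 2,093,957 in favor — approved.
Class III: a majority of 2507934 is 1253968; 1,253,968 required, 1,253,968 in favor — approved.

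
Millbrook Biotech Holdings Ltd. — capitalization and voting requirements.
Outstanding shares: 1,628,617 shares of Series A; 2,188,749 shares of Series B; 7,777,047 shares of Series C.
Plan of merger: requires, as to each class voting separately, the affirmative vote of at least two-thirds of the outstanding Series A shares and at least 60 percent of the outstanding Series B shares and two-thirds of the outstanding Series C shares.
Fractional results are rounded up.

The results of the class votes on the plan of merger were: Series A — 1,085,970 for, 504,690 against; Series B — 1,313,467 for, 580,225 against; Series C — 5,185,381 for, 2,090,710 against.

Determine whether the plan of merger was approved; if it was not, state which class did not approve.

Series A: 2/3 of 1628617 = 1085744.67, rounded up to 1085745; 1,085,745 required, 1,085,970 in favor — approved.
Series B: 3/5 of 2188749 = 1313249.40, rounded up to 1313250; 1,313,250 required, 1,313,467 in favor — approved.
Series C: 2/3 of 7777047 = 5184698; 5,184,698 required, 5,185,381 in favor — approved.

Approved — every class gave the required vote.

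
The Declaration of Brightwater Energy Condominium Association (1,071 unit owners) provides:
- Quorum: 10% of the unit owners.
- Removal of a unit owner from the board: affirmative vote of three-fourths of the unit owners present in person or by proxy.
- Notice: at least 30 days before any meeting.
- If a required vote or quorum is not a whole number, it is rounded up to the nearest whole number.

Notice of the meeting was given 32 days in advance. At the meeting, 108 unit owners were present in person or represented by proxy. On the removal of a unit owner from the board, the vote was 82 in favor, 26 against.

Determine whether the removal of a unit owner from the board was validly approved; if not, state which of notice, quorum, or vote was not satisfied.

Valid — all requirements satisfied.

Notice: 32 days given; 30 required. Satisfied.
Quorum: 10% of 1,071 = 107.10, rounded up to 108; 108 present. Satisfied.
Vote: requires three-fourths of those present (108); 3/4 of 108 = 81, so 81 needed; 82 in favor. Satisfied.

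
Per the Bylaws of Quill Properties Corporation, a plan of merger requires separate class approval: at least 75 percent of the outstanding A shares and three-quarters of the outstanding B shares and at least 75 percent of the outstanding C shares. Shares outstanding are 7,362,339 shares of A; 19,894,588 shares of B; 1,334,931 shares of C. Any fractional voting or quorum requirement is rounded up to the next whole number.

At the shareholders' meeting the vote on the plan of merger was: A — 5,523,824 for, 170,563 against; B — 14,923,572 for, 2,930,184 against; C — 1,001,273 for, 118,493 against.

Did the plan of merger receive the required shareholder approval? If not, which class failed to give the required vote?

Approved — every class gave the required vote.

A: 3/4 of 7362339 = 5521754.25, rounded up to 5521755; 5,521,755 required, 5,523,824 in favor — approved.
B: 3/4 of 19894588 = 14920941; 14,920,941 required, 14,923,572 in favor — approved.
C: 3/4 of 1334931 = 1001198.25, rounded up to 1001199; 1,001,199 required, 1,001,273 in favor — approved.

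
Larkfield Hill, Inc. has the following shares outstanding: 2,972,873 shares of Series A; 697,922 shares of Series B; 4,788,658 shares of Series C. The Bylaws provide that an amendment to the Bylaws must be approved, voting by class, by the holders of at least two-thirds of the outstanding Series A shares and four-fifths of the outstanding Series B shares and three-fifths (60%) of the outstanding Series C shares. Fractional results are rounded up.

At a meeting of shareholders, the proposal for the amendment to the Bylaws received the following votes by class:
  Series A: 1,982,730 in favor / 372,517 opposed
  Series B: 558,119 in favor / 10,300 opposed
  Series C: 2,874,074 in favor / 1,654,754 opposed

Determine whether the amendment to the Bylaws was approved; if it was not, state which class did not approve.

Series A: 2/3 of 2972873 = 1981915.33, rounded up to 1981916; 1,981,916 required, 1,982,730 in favor — approved.
Series B: 4/5 of 697922 = 558337.60, rounded up to 558338; 558,338 required, 558,119 in favor — not approved.
Series C: 3/5 of 4788658 = 2873194.80, rounded up to 2873195; 2,873,195 required, 2,874,074 in favor — approved.

Not approved — the Series B shares did not give the required vote.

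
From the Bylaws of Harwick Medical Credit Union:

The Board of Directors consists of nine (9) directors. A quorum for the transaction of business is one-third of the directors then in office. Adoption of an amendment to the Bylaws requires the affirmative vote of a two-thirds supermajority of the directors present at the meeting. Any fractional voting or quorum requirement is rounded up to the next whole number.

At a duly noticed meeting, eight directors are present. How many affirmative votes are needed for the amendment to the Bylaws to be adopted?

6

The amendment to the Bylaws requires two-thirds of the directors present (8).
2/3 of 8 = 5.33, rounded up to 6.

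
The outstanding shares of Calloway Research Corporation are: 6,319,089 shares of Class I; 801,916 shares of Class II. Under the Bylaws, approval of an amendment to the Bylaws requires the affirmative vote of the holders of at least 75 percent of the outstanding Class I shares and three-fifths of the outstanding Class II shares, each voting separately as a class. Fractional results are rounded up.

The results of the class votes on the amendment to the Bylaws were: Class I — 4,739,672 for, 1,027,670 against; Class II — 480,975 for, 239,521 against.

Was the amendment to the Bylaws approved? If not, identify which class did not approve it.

Not approved — the Class II shares did not give the required vote.

Class I: 3/4 of 6319089 = 4739316.75, rounded up to 4739317; 4,739,317 required, 4,739,672 in favor — approved.
Class II: 3/5 of 801916 = 481149.60, rounded up to 481150; 481,150 required, 480,975 in favor — not approved.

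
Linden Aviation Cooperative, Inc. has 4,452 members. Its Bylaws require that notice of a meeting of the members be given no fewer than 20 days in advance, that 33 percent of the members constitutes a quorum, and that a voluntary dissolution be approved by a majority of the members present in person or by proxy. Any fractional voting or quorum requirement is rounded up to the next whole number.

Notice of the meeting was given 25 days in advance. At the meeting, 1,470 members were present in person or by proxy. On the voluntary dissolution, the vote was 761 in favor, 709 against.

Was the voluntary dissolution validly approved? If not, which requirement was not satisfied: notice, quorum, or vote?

Valid — all requirements satisfied.

Notice: 25 days given; 20 required. Satisfied.
Quorum: 33% of 4,452 = 1,469.16, rounded up to 1,470; 1,470 present. Satisfied.
Vote: requires a majority of those present (1,470); a majority of 1470 is 736, so 736 needed; 761 in favor. Satisfied.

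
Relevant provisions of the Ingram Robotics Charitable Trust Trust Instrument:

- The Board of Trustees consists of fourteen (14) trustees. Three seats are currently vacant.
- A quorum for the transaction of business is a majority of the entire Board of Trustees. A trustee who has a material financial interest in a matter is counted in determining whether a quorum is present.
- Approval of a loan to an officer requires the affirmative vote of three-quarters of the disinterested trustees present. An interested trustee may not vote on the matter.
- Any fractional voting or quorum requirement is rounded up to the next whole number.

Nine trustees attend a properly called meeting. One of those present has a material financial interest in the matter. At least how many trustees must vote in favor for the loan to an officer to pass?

6

The loan to an officer requires three-fourths of the disinterested trustees present (9 − 1 = 8).
3/4 of 8 = 6.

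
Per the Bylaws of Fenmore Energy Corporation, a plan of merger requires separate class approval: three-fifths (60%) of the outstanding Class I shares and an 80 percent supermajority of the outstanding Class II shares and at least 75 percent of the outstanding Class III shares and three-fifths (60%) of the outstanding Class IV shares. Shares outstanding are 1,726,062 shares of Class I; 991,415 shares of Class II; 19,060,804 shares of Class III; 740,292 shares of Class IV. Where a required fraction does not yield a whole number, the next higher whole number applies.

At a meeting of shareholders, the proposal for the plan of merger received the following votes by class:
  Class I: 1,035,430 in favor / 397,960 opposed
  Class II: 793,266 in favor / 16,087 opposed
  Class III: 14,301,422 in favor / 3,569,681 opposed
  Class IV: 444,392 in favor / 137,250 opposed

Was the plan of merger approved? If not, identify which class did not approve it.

Class I: 3/5 of 1726062 = 1035637.20, rounded up to 1035638; 1,035,638 required, 1,035,430 in favor — not approved.
Class II: 4/5 of 991415 = 793132; 793,132 required, 793,266 in favor — approved.
Class III: 3/4 of 19060804 = 14295603; 14,295,603 required, 14,301,422 in favor — approved.
Class IV: 3/5 of 740292 = 444175.20, rounded up to 444176; 444,176 required, 444,392 in favor — approved.

Not approved — the Class I shares did not give the required vote.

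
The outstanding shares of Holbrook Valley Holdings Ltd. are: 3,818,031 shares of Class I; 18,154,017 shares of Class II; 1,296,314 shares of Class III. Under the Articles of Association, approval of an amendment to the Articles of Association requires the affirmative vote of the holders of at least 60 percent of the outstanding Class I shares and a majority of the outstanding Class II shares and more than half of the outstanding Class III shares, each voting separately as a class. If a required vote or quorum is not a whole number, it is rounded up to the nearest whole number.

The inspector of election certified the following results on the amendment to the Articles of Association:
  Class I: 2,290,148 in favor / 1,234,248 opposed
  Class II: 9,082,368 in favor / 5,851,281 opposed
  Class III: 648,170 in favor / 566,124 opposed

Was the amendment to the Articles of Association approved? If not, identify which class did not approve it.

Not approved — the Class I shares did not give the required vote.

Class I: 3/5 of 3818031 = 2290818.60, rounded up to 2290819; 2,290,819 required, 2,290,148 in favor — not approved.
Class II: a majority of 18154017 is 9077009; 9,077,009 required, 9,082,368 in favor — approved.
Class III: a majority of 1296314 is 648158; 648,158 required, 648,170 in favor — approved.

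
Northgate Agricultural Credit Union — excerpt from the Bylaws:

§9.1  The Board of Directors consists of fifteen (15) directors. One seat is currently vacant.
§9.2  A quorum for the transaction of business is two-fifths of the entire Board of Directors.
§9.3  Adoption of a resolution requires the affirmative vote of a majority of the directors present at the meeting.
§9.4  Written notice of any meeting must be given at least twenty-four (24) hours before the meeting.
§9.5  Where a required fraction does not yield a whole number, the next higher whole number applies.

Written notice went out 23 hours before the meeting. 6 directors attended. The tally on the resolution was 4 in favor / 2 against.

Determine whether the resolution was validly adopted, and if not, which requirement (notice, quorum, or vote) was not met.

Invalid — notice requirement not satisfied.

Notice: 23 hours given; 24 required (23 < 24). Not satisfied.
Quorum: 6 present; quorum is 6. Satisfied.
Vote: the resolution requires a majority of the directors present (6). A majority of 6 is 4, so 4 affirmative votes are needed; 4 voted in favor. Satisfied.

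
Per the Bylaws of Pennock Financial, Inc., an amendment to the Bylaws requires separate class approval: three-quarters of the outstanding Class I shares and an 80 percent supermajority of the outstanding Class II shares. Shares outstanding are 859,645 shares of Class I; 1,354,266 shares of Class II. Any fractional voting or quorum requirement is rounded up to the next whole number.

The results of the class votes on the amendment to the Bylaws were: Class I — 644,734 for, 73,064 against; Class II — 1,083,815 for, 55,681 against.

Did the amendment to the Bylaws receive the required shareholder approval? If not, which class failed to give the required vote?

Class I: 3/4 of 859645 = 644733.75, rounded up to 644734; 644,734 required, 644,734 in favor — approved.
Class II: 4/5 of 1354266 = 1083412.80, rounded up to 1083413; 1,083,413 required, 1,083,815 in favor — approved.

Approved — every class gave the required vote.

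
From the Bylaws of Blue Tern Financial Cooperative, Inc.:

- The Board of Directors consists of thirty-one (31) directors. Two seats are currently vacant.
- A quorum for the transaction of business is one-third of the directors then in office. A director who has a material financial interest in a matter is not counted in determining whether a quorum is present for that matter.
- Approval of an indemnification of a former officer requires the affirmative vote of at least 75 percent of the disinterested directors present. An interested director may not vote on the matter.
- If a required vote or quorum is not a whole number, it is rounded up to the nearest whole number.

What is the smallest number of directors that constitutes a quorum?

1/3 of 29 = 9.67, rounded up to 10.

10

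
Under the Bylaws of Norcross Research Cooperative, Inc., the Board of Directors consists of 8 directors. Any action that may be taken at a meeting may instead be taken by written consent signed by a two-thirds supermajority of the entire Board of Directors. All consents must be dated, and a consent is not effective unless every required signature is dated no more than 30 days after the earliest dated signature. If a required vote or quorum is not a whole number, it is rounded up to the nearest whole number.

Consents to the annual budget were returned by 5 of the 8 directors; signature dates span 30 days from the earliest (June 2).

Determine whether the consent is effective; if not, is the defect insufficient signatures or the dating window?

Signatures required: a two-thirds supermajority of 8 — 2/3 of 8 = 5.33, rounded up to 6, so 6 needed; 5 signed. Insufficient.
Dating window: the latest signature is 30 days after the earliest; the limit is 30 days. Within the window.

Not effective — insufficient signatures.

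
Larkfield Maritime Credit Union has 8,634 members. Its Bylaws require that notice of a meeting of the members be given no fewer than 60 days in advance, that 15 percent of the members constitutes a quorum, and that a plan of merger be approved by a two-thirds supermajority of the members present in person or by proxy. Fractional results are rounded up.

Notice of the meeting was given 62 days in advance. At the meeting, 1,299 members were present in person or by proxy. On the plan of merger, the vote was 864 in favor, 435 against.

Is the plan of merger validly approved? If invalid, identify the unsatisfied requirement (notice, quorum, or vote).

Notice: 62 days given; 60 required. Satisfied.
Quorum: 15% of 8,634 = 1,295.10, rounded up to 1,296; 1,299 present. Satisfied.
Vote: requires two-thirds of those present (1,299); 2/3 of 1299 = 866, so 866 needed; 864 in favor. Not satisfied.

Invalid — vote requirement not satisfied.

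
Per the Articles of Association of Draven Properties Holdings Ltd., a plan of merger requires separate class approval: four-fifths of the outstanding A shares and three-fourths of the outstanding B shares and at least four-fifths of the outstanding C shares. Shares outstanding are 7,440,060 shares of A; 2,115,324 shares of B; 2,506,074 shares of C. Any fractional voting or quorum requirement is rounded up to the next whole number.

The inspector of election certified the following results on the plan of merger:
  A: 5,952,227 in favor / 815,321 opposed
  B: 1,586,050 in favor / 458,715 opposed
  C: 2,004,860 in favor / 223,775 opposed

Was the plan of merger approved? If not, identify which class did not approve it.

Not approved — the B shares did not give the required vote.

A: 4/5 of 7440060 = 5952048; 5,952,048 required, 5,952,227 in favor — approved.
B: 3/4 of 2115324 = 1586493; 1,586,493 required, 1,586,050 in favor — not approved.
C: 4/5 of 2506074 = 2004859.20, rounded up to 2004860; 2,004,860 required, 2,004,860 in favor — approved.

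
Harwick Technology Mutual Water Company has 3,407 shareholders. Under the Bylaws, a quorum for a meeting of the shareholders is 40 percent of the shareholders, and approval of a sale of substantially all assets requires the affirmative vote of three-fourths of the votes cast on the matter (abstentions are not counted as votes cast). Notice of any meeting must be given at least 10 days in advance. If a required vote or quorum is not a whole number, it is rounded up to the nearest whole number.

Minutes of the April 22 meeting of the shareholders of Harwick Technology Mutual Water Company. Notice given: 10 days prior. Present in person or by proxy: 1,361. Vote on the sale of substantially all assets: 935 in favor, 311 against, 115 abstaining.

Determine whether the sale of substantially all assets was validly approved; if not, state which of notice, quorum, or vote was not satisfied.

Notice: 10 days given; 10 required. Satisfied.
Quorum: 40% of 3,407 = 1,362.80, rounded up to 1,363; 1,361 present. Not satisfied.
Vote: requires three-fourths of the votes cast (1,361 − 115 abstaining = 1,246); 3/4 of 1246 = 934.50, rounded up to 935, so 935 needed; 935 in favor. Satisfied.

Invalid — quorum requirement not satisfied.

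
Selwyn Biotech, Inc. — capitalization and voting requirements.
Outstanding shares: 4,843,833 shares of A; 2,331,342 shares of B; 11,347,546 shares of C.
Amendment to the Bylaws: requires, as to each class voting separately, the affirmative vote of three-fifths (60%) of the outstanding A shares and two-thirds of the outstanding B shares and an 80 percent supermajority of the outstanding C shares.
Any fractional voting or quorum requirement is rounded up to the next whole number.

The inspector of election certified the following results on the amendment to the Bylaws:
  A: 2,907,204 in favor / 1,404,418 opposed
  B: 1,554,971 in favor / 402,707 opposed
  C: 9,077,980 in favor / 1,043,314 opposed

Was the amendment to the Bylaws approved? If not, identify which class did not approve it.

Not approved — the C shares did not give the required vote.

A: 3/5 of 4843833 = 2906299.80, rounded up to 2906300; 2,906,300 required, 2,907,204 in favor — approved.
B: 2/3 of 2331342 = 1554228; 1,554,228 required, 1,554,971 in favor — approved.
C: 4/5 of 11347546 = 9078036.80, rounded up to 9078037; 9,078,037 required, 9,077,980 in favor — not approved.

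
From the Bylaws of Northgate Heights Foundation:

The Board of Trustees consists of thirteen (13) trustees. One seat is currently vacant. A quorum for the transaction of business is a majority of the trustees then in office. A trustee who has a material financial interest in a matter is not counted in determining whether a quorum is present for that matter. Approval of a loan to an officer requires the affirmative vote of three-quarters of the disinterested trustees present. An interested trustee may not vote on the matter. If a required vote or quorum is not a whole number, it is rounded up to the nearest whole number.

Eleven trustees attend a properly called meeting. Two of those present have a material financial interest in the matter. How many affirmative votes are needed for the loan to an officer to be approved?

The loan to an officer requires three-fourths of the disinterested trustees present (11 − 2 = 9).
3/4 of 9 = 6.75, rounded up to 7.

7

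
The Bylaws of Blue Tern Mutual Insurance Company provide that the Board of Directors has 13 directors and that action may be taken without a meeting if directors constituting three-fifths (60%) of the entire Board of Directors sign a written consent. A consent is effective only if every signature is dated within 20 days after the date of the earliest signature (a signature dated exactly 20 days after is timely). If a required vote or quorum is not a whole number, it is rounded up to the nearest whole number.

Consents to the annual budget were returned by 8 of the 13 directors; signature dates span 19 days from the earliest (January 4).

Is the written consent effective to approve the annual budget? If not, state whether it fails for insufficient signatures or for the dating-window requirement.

Effective — both the signature and dating-window requirements are satisfied.

Signatures required: three-fifths (60%) of 13 — 3/5 of 13 = 7.80, rounded up to 8, so 8 needed; 8 signed. Sufficient.
Dating window: the latest signature is 19 days after the earliest; the limit is 20 days. Within the window.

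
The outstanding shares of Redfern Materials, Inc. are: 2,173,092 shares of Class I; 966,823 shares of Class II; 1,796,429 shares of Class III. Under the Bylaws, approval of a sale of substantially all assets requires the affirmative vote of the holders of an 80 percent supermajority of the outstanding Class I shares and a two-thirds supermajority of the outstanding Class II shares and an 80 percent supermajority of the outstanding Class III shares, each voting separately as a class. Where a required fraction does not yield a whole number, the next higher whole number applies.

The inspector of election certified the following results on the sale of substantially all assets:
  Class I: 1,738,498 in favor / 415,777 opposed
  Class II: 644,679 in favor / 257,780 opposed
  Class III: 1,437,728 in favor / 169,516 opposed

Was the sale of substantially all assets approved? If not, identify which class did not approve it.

Approved — every class gave the required vote.

Class I: 4/5 of 2173092 = 1738473.60, rounded up to 1738474; 1,738,474 required, 1,738,498 in favor — approved.
Class II: 2/3 of 966823 = 644548.67, rounded up to 644549; 644,549 required, 644,679 in favor — approved.
Class III: 4/5 of 1796429 = 1437143.20, rounded up to 1437144; 1,437,144 required, 1,437,728 in favor — approved.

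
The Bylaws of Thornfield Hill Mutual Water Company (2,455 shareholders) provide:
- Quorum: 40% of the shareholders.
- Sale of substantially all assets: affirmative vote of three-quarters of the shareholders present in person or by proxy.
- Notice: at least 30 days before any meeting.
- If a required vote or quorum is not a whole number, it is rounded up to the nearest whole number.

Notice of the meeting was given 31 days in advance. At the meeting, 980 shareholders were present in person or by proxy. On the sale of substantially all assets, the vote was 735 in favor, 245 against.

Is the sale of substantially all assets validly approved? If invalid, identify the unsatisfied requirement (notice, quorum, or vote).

Notice: 31 days given; 30 required. Satisfied.
Quorum: 40% of 2,455 = 982; 980 present. Not satisfied.
Vote: requires three-fourths of those present (980); 3/4 of 980 = 735, so 735 needed; 735 in favor. Satisfied.

Invalid — quorum requirement not satisfied.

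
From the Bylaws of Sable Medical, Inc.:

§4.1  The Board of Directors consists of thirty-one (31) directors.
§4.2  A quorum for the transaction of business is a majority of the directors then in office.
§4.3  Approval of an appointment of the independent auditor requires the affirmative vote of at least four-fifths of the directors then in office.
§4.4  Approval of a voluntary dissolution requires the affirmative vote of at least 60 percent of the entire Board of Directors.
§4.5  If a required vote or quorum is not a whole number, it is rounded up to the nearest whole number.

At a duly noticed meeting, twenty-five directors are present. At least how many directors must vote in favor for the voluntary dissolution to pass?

19

The voluntary dissolution requires three-fifths of the entire Board of Directors (31).
3/5 of 31 = 18.60, rounded up to 19.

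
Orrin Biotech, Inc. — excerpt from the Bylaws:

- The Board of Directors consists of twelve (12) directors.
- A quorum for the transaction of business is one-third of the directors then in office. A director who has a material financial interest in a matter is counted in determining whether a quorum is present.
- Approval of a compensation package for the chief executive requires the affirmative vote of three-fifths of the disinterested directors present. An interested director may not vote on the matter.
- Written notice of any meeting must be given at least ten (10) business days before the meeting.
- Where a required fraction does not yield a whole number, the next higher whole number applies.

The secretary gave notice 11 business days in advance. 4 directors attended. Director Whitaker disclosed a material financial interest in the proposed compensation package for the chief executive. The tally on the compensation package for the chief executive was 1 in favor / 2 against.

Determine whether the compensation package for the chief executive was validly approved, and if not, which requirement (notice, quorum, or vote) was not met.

Notice: 11 business days given; 10 required (11 ≥ 10). Satisfied.
Quorum: 4 present (interested directors count toward quorum); quorum is 4. Satisfied.
Vote: the compensation package for the chief executive requires three-fifths of the disinterested directors present (4 − 1 = 3). 3/5 of 3 = 1.80, rounded up to 2, so 2 affirmative votes are needed; 1 voted in favor. Not satisfied.

Invalid — vote requirement not satisfied.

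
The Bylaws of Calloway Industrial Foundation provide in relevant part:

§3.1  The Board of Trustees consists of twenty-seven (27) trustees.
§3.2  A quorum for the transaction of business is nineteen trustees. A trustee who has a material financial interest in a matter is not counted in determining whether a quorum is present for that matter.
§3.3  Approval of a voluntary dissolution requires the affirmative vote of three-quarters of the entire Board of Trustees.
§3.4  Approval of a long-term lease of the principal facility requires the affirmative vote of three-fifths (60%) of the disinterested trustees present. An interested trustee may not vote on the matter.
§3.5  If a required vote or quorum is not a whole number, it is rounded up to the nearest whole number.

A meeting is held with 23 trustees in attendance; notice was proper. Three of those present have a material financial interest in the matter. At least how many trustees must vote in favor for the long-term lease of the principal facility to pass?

12

The long-term lease of the principal facility requires three-fifths of the disinterested trustees present (23 − 3 = 20).
3/5 of 20 = 12.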